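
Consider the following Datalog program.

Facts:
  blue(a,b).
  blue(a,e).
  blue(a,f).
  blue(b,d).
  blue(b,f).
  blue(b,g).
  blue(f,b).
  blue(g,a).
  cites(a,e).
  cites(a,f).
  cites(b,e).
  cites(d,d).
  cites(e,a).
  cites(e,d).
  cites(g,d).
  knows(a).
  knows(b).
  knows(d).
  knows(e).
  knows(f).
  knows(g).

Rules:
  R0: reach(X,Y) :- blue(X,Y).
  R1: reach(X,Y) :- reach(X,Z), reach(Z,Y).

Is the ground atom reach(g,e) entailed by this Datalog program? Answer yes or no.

yes

round 1: derive reach(a,b) via R0 from blue(a,b)
round 1: derive reach(a,e) via R0 from blue(a,e)
round 1: derive reach(a,f) via R0 from blue(a,f)
round 1: derive reach(b,d) via R0 from blue(b,d)
round 1: derive reach(b,f) via R0 from blue(b,f)
round 1: derive reach(b,g) via R0 from blue(b,g)
round 1: derive reach(f,b) via R0 from blue(f,b)
round 1: derive reach(g,a) via R0 from blue(g,a)
round 2: derive reach(a,d) via R1 from reach(a,b), reach(b,d)
round 2: derive reach(a,g) via R1 from reach(a,b), reach(b,g)
round 2: derive reach(b,a) via R1 from reach(b,g), reach(g,a)
round 2: derive reach(b,b) via R1 from reach(b,f), reach(f,b)
round 2: derive reach(f,d) via R1 from reach(f,b), reach(b,d)
round 2: derive reach(f,f) via R1 from reach(f,b), reach(b,f)
round 2: derive reach(f,g) via R1 from reach(f,b), reach(b,g)
round 2: derive reach(g,b) via R1 from reach(g,a), reach(a,b)
round 2: derive reach(g,e) via R1 from reach(g,a), reach(a,e)
round 2: derive reach(g,f) via R1 from reach(g,a), reach(a,f)
round 3: derive reach(a,a) via R1 from reach(a,b), reach(b,a)
round 3: derive reach(b,e) via R1 from reach(b,a), reach(a,e)
round 3: derive reach(f,a) via R1 from reach(f,b), reach(b,a)
round 3: derive reach(f,e) via R1 from reach(f,g), reach(g,e)
round 3: derive reach(g,d) via R1 from reach(g,a), reach(a,d)
round 3: derive reach(g,g) via R1 from reach(g,a), reach(a,g)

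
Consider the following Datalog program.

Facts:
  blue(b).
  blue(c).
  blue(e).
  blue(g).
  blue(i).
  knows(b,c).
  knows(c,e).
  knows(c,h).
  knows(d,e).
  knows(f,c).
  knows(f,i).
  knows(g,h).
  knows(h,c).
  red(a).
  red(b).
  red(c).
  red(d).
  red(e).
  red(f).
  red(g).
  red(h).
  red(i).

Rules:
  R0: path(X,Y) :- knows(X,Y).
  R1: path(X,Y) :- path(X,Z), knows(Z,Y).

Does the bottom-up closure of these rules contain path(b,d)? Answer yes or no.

round 1: derive path(b,c) via R0 from knows(b,c)
round 1: derive path(c,e) via R0 from knows(c,e)
round 1: derive path(c,h) via R0 from knows(c,h)
round 1: derive path(d,e) via R0 from knows(d,e)
round 1: derive path(f,c) via R0 from knows(f,c)
round 1: derive path(f,i) via R0 from knows(f,i)
round 1: derive path(g,h) via R0 from knows(g,h)
round 1: derive path(h,c) via R0 from knows(h,c)
round 2: derive path(b,e) via R1 from path(b,c), knows(c,e)
round 2: derive path(b,h) via R1 from path(b,c), knows(c,h)
round 2: derive path(c,c) via R1 from path(c,h), knows(h,c)
round 2: derive path(f,e) via R1 from path(f,c), knows(c,e)
round 2: derive path(f,h) via R1 from path(f,c), knows(c,h)
round 2: derive path(g,c) via R1 from path(g,h), knows(h,c)
round 2: derive path(h,e) via R1 from path(h,c), knows(c,e)
round 2: derive path(h,h) via R1 from path(h,c), knows(c,h)
round 3: derive path(g,e) via R1 from path(g,c), knows(c,e)

no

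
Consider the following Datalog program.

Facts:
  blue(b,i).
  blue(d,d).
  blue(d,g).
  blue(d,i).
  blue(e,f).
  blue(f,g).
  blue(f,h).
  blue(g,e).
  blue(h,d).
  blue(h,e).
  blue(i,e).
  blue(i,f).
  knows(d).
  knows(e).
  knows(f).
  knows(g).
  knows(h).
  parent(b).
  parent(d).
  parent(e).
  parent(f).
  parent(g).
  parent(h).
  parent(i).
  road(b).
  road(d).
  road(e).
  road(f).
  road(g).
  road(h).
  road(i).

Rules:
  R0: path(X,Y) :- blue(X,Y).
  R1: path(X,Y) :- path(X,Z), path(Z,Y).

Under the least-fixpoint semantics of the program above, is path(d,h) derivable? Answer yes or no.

yes

round 1: derive path(b,i) via R0 from blue(b,i)
round 1: derive path(d,d) via R0 from blue(d,d)
round 1: derive path(d,g) via R0 from blue(d,g)
round 1: derive path(d,i) via R0 from blue(d,i)
round 1: derive path(e,f) via R0 from blue(e,f)
round 1: derive path(f,g) via R0 from blue(f,g)
round 1: derive path(f,h) via R0 from blue(f,h)
round 1: derive path(g,e) via R0 from blue(g,e)
round 1: derive path(h,d) via R0 from blue(h,d)
round 1: derive path(h,e) via R0 from blue(h,e)
round 1: derive path(i,e) via R0 from blue(i,e)
round 1: derive path(i,f) via R0 from blue(i,f)
round 2: derive path(b,e) via R1 from path(b,i), path(i,e)
round 2: derive path(b,f) via R1 from path(b,i), path(i,f)
round 2: derive path(d,e) via R1 from path(d,g), path(g,e)
round 2: derive path(d,f) via R1 from path(d,i), path(i,f)
round 2: derive path(e,g) via R1 from path(e,f), path(f,g)
round 2: derive path(e,h) via R1 from path(e,f), path(f,h)
round 2: derive path(f,d) via R1 from path(f,h), path(h,d)
round 2: derive path(f,e) via R1 from path(f,g), path(g,e)
round 2: derive path(g,f) via R1 from path(g,e), path(e,f)
round 2: derive path(h,f) via R1 from path(h,e), path(e,f)
round 2: derive path(h,g) via R1 from path(h,d), path(d,g)
round 2: derive path(h,i) via R1 from path(h,d), path(d,i)
round 2: derive path(i,g) via R1 from path(i,f), path(f,g)
round 2: derive path(i,h) via R1 from path(i,f), path(f,h)
round 3: derive path(b,d) via R1 from path(b,f), path(f,d)
round 3: derive path(b,g) via R1 from path(b,e), path(e,g)
round 3: derive path(b,h) via R1 from path(b,e), path(e,h)
round 3: derive path(d,h) via R1 from path(d,e), path(e,h)
round 3: derive path(e,d) via R1 from path(e,f), path(f,d)
round 3: derive path(e,e) via R1 from path(e,f), path(f,e)
round 3: derive path(e,i) via R1 from path(e,h), path(h,i)
round 3: derive path(f,f) via R1 from path(f,d), path(d,f)
round 3: derive path(f,i) via R1 from path(f,d), path(d,i)
round 3: derive path(g,d) via R1 from path(g,f), path(f,d)
round 3: derive path(g,g) via R1 from path(g,e), path(e,g)
round 3: derive path(g,h) via R1 from path(g,e), path(e,h)
round 3: derive path(h,h) via R1 from path(h,e), path(e,h)
round 3: derive path(i,d) via R1 from path(i,f), path(f,d)
round 3: derive path(i,i) via R1 from path(i,h), path(h,i)
round 4: derive path(g,i) via R1 from path(g,d), path(d,i)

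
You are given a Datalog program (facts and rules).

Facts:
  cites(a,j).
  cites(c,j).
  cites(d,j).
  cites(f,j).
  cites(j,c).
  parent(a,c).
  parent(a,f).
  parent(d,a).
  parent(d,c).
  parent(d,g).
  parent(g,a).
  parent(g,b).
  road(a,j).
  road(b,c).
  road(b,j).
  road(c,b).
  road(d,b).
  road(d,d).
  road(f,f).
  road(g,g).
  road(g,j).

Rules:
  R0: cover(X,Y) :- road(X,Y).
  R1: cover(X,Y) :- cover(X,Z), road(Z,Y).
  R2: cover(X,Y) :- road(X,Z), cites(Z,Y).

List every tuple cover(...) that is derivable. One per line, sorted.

round 1: derive cover(a,j) via R0 from road(a,j)
round 1: derive cover(b,c) via R0 from road(b,c)
round 1: derive cover(b,j) via R0 from road(b,j)
round 1: derive cover(c,b) via R0 from road(c,b)
round 1: derive cover(d,b) via R0 from road(d,b)
round 1: derive cover(d,d) via R0 from road(d,d)
round 1: derive cover(f,f) via R0 from road(f,f)
round 1: derive cover(g,g) via R0 from road(g,g)
round 1: derive cover(g,j) via R0 from road(g,j)
round 1: derive cover(a,c) via R2 from road(a,j), cites(j,c)
round 1: derive cover(d,j) via R2 from road(d,d), cites(d,j)
round 1: derive cover(f,j) via R2 from road(f,f), cites(f,j)
round 1: derive cover(g,c) via R2 from road(g,j), cites(j,c)
round 2: derive cover(a,b) via R1 from cover(a,c), road(c,b)
round 2: derive cover(b,b) via R1 from cover(b,c), road(c,b)
round 2: derive cover(c,c) via R1 from cover(c,b), road(b,c)
round 2: derive cover(c,j) via R1 from cover(c,b), road(b,j)
round 2: derive cover(d,c) via R1 from cover(d,b), road(b,c)
round 2: derive cover(g,b) via R1 from cover(g,c), road(c,b)

cover(a,b)
cover(a,c)
cover(a,j)
cover(b,b)
cover(b,c)
cover(b,j)
cover(c,b)
cover(c,c)
cover(c,j)
cover(d,b)
cover(d,c)
cover(d,d)
cover(d,j)
cover(f,f)
cover(f,j)
cover(g,b)
cover(g,c)
cover(g,g)
cover(g,j)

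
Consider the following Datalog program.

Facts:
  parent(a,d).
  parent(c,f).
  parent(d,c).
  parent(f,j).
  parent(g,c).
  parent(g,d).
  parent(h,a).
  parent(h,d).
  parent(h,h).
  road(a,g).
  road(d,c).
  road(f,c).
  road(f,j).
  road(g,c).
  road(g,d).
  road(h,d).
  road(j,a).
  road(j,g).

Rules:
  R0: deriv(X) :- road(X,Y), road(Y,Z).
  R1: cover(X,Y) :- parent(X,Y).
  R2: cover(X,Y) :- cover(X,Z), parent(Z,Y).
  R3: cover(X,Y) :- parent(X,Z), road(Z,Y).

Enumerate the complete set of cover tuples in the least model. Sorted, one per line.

cover(a,c)
cover(a,d)
cover(a,f)
cover(a,j)
cover(c,c)
cover(c,f)
cover(c,j)
cover(d,c)
cover(d,f)
cover(d,j)
cover(f,a)
cover(f,c)
cover(f,d)
cover(f,f)
cover(f,g)
cover(f,j)
cover(g,c)
cover(g,d)
cover(g,f)
cover(g,j)
cover(h,a)
cover(h,c)
cover(h,d)
cover(h,f)
cover(h,g)
cover(h,h)
cover(h,j)

round 1: derive cover(a,d) via R1 from parent(a,d)
round 1: derive cover(c,f) via R1 from parent(c,f)
round 1: derive cover(d,c) via R1 from parent(d,c)
round 1: derive cover(f,j) via R1 from parent(f,j)
round 1: derive cover(g,c) via R1 from parent(g,c)
round 1: derive cover(g,d) via R1 from parent(g,d)
round 1: derive cover(h,a) via R1 from parent(h,a)
round 1: derive cover(h,d) via R1 from parent(h,d)
round 1: derive cover(h,h) via R1 from parent(h,h)
round 1: derive cover(a,c) via R3 from parent(a,d), road(d,c)
round 1: derive cover(c,c) via R3 from parent(c,f), road(f,c)
round 1: derive cover(c,j) via R3 from parent(c,f), road(f,j)
round 1: derive cover(f,a) via R3 from parent(f,j), road(j,a)
round 1: derive cover(f,g) via R3 from parent(f,j), road(j,g)
round 1: derive cover(h,c) via R3 from parent(h,d), road(d,c)
round 1: derive cover(h,g) via R3 from parent(h,a), road(a,g)
round 2: derive cover(a,f) via R2 from cover(a,c), parent(c,f)
round 2: derive cover(d,f) via R2 from cover(d,c), parent(c,f)
round 2: derive cover(f,c) via R2 from cover(f,g), parent(g,c)
round 2: derive cover(f,d) via R2 from cover(f,a), parent(a,d)
round 2: derive cover(g,f) via R2 from cover(g,c), parent(c,f)
round 2: derive cover(h,f) via R2 from cover(h,c), parent(c,f)
round 3: derive cover(a,j) via R2 from cover(a,f), parent(f,j)
round 3: derive cover(d,j) via R2 from cover(d,f), parent(f,j)
round 3: derive cover(f,f) via R2 from cover(f,c), parent(c,f)
round 3: derive cover(g,j) via R2 from cover(g,f), parent(f,j)
round 3: derive cover(h,j) via R2 from cover(h,f), parent(f,j)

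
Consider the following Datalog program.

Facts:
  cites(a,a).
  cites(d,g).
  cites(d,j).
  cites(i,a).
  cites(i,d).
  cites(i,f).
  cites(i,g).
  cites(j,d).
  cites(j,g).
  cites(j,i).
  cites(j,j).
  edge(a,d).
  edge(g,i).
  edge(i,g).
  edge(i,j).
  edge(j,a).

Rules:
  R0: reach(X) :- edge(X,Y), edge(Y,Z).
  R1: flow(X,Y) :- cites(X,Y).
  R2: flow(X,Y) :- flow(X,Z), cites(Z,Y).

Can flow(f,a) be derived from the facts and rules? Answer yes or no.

round 1: derive flow(a,a) via R1 from cites(a,a)
round 1: derive flow(d,g) via R1 from cites(d,g)
round 1: derive flow(d,j) via R1 from cites(d,j)
round 1: derive flow(i,a) via R1 from cites(i,a)
round 1: derive flow(i,d) via R1 from cites(i,d)
round 1: derive flow(i,f) via R1 from cites(i,f)
round 1: derive flow(i,g) via R1 from cites(i,g)
round 1: derive flow(j,d) via R1 from cites(j,d)
round 1: derive flow(j,g) via R1 from cites(j,g)
round 1: derive flow(j,i) via R1 from cites(j,i)
round 1: derive flow(j,j) via R1 from cites(j,j)
round 2: derive flow(d,d) via R2 from flow(d,j), cites(j,d)
round 2: derive flow(d,i) via R2 from flow(d,j), cites(j,i)
round 2: derive flow(i,j) via R2 from flow(i,d), cites(d,j)
round 2: derive flow(j,a) via R2 from flow(j,i), cites(i,a)
round 2: derive flow(j,f) via R2 from flow(j,i), cites(i,f)
round 3: derive flow(d,a) via R2 from flow(d,i), cites(i,a)
round 3: derive flow(d,f) via R2 from flow(d,i), cites(i,f)
round 3: derive flow(i,i) via R2 from flow(i,j), cites(j,i)

no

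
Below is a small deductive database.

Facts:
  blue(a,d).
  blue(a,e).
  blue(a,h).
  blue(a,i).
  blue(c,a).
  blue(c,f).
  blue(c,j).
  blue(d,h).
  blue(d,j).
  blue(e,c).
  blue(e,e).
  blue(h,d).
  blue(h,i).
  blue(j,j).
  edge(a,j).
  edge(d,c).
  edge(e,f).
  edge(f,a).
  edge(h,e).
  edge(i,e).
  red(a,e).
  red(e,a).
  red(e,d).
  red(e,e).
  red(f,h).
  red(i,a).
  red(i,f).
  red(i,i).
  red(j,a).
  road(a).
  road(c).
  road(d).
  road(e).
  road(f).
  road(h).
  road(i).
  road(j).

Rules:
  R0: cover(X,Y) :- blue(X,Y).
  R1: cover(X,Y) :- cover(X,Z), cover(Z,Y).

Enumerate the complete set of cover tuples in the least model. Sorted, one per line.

cover(a,a)
cover(a,c)
cover(a,d)
cover(a,e)
cover(a,f)
cover(a,h)
cover(a,i)
cover(a,j)
cover(c,a)
cover(c,c)
cover(c,d)
cover(c,e)
cover(c,f)
cover(c,h)
cover(c,i)
cover(c,j)
cover(d,d)
cover(d,h)
cover(d,i)
cover(d,j)
cover(e,a)
cover(e,c)
cover(e,d)
cover(e,e)
cover(e,f)
cover(e,h)
cover(e,i)
cover(e,j)
cover(h,d)
cover(h,h)
cover(h,i)
cover(h,j)
cover(j,j)

round 1: derive cover(a,d) via R0 from blue(a,d)
round 1: derive cover(a,e) via R0 from blue(a,e)
round 1: derive cover(a,h) via R0 from blue(a,h)
round 1: derive cover(a,i) via R0 from blue(a,i)
round 1: derive cover(c,a) via R0 from blue(c,a)
round 1: derive cover(c,f) via R0 from blue(c,f)
round 1: derive cover(c,j) via R0 from blue(c,j)
round 1: derive cover(d,h) via R0 from blue(d,h)
round 1: derive cover(d,j) via R0 from blue(d,j)
round 1: derive cover(e,c) via R0 from blue(e,c)
round 1: derive cover(e,e) via R0 from blue(e,e)
round 1: derive cover(h,d) via R0 from blue(h,d)
round 1: derive cover(h,i) via R0 from blue(h,i)
round 1: derive cover(j,j) via R0 from blue(j,j)
round 2: derive cover(a,c) via R1 from cover(a,e), cover(e,c)
round 2: derive cover(a,j) via R1 from cover(a,d), cover(d,j)
round 2: derive cover(c,d) via R1 from cover(c,a), cover(a,d)
round 2: derive cover(c,e) via R1 from cover(c,a), cover(a,e)
round 2: derive cover(c,h) via R1 from cover(c,a), cover(a,h)
round 2: derive cover(c,i) via R1 from cover(c,a), cover(a,i)
round 2: derive cover(d,d) via R1 from cover(d,h), cover(h,d)
round 2: derive cover(d,i) via R1 from cover(d,h), cover(h,i)
round 2: derive cover(e,a) via R1 from cover(e,c), cover(c,a)
round 2: derive cover(e,f) via R1 from cover(e,c), cover(c,f)
round 2: derive cover(e,j) via R1 from cover(e,c), cover(c,j)
round 2: derive cover(h,h) via R1 from cover(h,d), cover(d,h)
round 2: derive cover(h,j) via R1 from cover(h,d), cover(d,j)
round 3: derive cover(a,a) via R1 from cover(a,c), cover(c,a)
round 3: derive cover(a,f) via R1 from cover(a,c), cover(c,f)
round 3: derive cover(c,c) via R1 from cover(c,a), cover(a,c)
round 3: derive cover(e,d) via R1 from cover(e,a), cover(a,d)
round 3: derive cover(e,h) via R1 from cover(e,a), cover(a,h)
round 3: derive cover(e,i) via R1 from cover(e,a), cover(a,i)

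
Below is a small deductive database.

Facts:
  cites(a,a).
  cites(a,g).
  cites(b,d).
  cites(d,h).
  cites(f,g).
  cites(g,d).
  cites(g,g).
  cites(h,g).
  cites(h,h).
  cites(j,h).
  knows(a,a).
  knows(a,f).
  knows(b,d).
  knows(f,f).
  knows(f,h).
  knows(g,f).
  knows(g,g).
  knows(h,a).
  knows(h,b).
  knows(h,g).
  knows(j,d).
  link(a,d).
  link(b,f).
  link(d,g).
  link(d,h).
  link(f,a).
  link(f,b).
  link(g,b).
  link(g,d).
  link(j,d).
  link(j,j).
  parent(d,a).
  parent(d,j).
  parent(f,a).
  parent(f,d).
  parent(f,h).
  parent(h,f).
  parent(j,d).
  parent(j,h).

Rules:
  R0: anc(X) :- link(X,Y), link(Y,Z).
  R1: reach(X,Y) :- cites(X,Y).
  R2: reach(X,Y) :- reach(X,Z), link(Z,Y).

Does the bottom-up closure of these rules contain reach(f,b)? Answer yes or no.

yes

round 1: derive reach(a,a) via R1 from cites(a,a)
round 1: derive reach(a,g) via R1 from cites(a,g)
round 1: derive reach(b,d) via R1 from cites(b,d)
round 1: derive reach(d,h) via R1 from cites(d,h)
round 1: derive reach(f,g) via R1 from cites(f,g)
round 1: derive reach(g,d) via R1 from cites(g,d)
round 1: derive reach(g,g) via R1 from cites(g,g)
round 1: derive reach(h,g) via R1 from cites(h,g)
round 1: derive reach(h,h) via R1 from cites(h,h)
round 1: derive reach(j,h) via R1 from cites(j,h)
round 2: derive reach(a,b) via R2 from reach(a,g), link(g,b)
round 2: derive reach(a,d) via R2 from reach(a,a), link(a,d)
round 2: derive reach(b,g) via R2 from reach(b,d), link(d,g)
round 2: derive reach(b,h) via R2 from reach(b,d), link(d,h)
round 2: derive reach(f,b) via R2 from reach(f,g), link(g,b)
round 2: derive reach(f,d) via R2 from reach(f,g), link(g,d)
round 2: derive reach(g,b) via R2 from reach(g,g), link(g,b)
round 2: derive reach(g,h) via R2 from reach(g,d), link(d,h)
round 2: derive reach(h,b) via R2 from reach(h,g), link(g,b)
round 2: derive reach(h,d) via R2 from reach(h,g), link(g,d)
round 3: derive reach(a,f) via R2 from reach(a,b), link(b,f)
round 3: derive reach(a,h) via R2 from reach(a,d), link(d,h)
round 3: derive reach(b,b) via R2 from reach(b,g), link(g,b)
round 3: derive reach(f,f) via R2 from reach(f,b), link(b,f)
round 3: derive reach(f,h) via R2 from reach(f,d), link(d,h)
round 3: derive reach(g,f) via R2 from reach(g,b), link(b,f)
round 3: derive reach(h,f) via R2 from reach(h,b), link(b,f)
round 4: derive reach(b,f) via R2 from reach(b,b), link(b,f)
round 4: derive reach(f,a) via R2 from reach(f,f), link(f,a)
round 4: derive reach(g,a) via R2 from reach(g,f), link(f,a)
round 4: derive reach(h,a) via R2 from reach(h,f), link(f,a)
round 5: derive reach(b,a) via R2 from reach(b,f), link(f,a)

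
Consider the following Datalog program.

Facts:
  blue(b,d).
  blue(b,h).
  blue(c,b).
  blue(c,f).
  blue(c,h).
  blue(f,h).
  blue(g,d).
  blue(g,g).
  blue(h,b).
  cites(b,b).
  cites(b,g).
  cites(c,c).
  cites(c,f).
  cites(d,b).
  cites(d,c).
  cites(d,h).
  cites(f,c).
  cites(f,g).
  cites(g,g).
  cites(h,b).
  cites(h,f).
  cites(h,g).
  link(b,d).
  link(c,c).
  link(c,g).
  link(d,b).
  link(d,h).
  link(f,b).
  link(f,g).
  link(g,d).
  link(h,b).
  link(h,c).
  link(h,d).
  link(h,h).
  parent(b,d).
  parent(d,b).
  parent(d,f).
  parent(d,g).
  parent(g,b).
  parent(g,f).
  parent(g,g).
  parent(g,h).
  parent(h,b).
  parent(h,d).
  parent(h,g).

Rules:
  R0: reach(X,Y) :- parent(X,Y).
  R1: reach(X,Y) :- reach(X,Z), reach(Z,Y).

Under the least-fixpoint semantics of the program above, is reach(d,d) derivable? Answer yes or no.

round 1: derive reach(b,d) via R0 from parent(b,d)
round 1: derive reach(d,b) via R0 from parent(d,b)
round 1: derive reach(d,f) via R0 from parent(d,f)
round 1: derive reach(d,g) via R0 from parent(d,g)
round 1: derive reach(g,b) via R0 from parent(g,b)
round 1: derive reach(g,f) via R0 from parent(g,f)
round 1: derive reach(g,g) via R0 from parent(g,g)
round 1: derive reach(g,h) via R0 from parent(g,h)
round 1: derive reach(h,b) via R0 from parent(h,b)
round 1: derive reach(h,d) via R0 from parent(h,d)
round 1: derive reach(h,g) via R0 from parent(h,g)
round 2: derive reach(b,b) via R1 from reach(b,d), reach(d,b)
round 2: derive reach(b,f) via R1 from reach(b,d), reach(d,f)
round 2: derive reach(b,g) via R1 from reach(b,d), reach(d,g)
round 2: derive reach(d,d) via R1 from reach(d,b), reach(b,d)
round 2: derive reach(d,h) via R1 from reach(d,g), reach(g,h)
round 2: derive reach(g,d) via R1 from reach(g,b), reach(b,d)
round 2: derive reach(h,f) via R1 from reach(h,d), reach(d,f)
round 2: derive reach(h,h) via R1 from reach(h,g), reach(g,h)
round 3: derive reach(b,h) via R1 from reach(b,d), reach(d,h)

yes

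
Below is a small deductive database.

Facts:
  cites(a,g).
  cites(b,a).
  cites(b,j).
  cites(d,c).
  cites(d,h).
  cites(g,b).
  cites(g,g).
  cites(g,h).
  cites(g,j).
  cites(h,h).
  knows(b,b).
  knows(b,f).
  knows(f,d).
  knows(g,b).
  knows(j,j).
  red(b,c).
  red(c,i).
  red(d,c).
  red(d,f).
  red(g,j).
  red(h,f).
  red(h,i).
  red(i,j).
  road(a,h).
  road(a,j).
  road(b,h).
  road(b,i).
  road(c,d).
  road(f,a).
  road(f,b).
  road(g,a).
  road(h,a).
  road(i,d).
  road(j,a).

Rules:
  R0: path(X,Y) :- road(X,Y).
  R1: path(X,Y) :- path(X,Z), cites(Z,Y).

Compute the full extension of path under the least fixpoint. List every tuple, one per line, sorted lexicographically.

path(a,h)
path(a,j)
path(b,h)
path(b,i)
path(c,c)
path(c,d)
path(c,h)
path(f,a)
path(f,b)
path(f,g)
path(f,h)
path(f,j)
path(g,a)
path(g,b)
path(g,g)
path(g,h)
path(g,j)
path(h,a)
path(h,b)
path(h,g)
path(h,h)
path(h,j)
path(i,c)
path(i,d)
path(i,h)
path(j,a)
path(j,b)
path(j,g)
path(j,h)
path(j,j)

round 1: derive path(a,h) via R0 from road(a,h)
round 1: derive path(a,j) via R0 from road(a,j)
round 1: derive path(b,h) via R0 from road(b,h)
round 1: derive path(b,i) via R0 from road(b,i)
round 1: derive path(c,d) via R0 from road(c,d)
round 1: derive path(f,a) via R0 from road(f,a)
round 1: derive path(f,b) via R0 from road(f,b)
round 1: derive path(g,a) via R0 from road(g,a)
round 1: derive path(h,a) via R0 from road(h,a)
round 1: derive path(i,d) via R0 from road(i,d)
round 1: derive path(j,a) via R0 from road(j,a)
round 2: derive path(c,c) via R1 from path(c,d), cites(d,c)
round 2: derive path(c,h) via R1 from path(c,d), cites(d,h)
round 2: derive path(f,g) via R1 from path(f,a), cites(a,g)
round 2: derive path(f,j) via R1 from path(f,b), cites(b,j)
round 2: derive path(g,g) via R1 from path(g,a), cites(a,g)
round 2: derive path(h,g) via R1 from path(h,a), cites(a,g)
round 2: derive path(i,c) via R1 from path(i,d), cites(d,c)
round 2: derive path(i,h) via R1 from path(i,d), cites(d,h)
round 2: derive path(j,g) via R1 from path(j,a), cites(a,g)
round 3: derive path(f,h) via R1 from path(f,g), cites(g,h)
round 3: derive path(g,b) via R1 from path(g,g), cites(g,b)
round 3: derive path(g,h) via R1 from path(g,g), cites(g,h)
round 3: derive path(g,j) via R1 from path(g,g), cites(g,j)
round 3: derive path(h,b) via R1 from path(h,g), cites(g,b)
round 3: derive path(h,h) via R1 from path(h,g), cites(g,h)
round 3: derive path(h,j) via R1 from path(h,g), cites(g,j)
round 3: derive path(j,b) via R1 from path(j,g), cites(g,b)
round 3: derive path(j,h) via R1 from path(j,g), cites(g,h)
round 3: derive path(j,j) via R1 from path(j,g), cites(g,j)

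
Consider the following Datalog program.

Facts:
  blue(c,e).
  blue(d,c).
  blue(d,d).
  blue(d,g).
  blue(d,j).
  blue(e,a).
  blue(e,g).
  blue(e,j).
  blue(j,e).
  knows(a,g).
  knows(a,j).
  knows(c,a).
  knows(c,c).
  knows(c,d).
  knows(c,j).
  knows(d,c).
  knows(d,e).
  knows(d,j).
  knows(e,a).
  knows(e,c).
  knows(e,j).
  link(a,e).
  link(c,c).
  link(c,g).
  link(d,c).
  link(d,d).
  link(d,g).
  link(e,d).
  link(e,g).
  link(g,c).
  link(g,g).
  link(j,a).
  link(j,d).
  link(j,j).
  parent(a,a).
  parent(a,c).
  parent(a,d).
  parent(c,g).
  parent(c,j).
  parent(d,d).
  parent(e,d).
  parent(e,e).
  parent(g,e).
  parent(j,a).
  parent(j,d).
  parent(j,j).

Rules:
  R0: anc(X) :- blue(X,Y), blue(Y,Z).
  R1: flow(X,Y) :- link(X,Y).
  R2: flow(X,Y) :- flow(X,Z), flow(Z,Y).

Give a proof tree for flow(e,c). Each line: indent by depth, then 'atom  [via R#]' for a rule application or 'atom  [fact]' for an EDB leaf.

flow(e,c)  [via R2]
  flow(e,d)  [via R1]
    link(e,d)  [fact]
  flow(d,c)  [via R1]
    link(d,c)  [fact]

round 1: derive flow(a,e) via R1 from link(a,e)
round 1: derive flow(c,c) via R1 from link(c,c)
round 1: derive flow(c,g) via R1 from link(c,g)
round 1: derive flow(d,c) via R1 from link(d,c)
round 1: derive flow(d,d) via R1 from link(d,d)
round 1: derive flow(d,g) via R1 from link(d,g)
round 1: derive flow(e,d) via R1 from link(e,d)
round 1: derive flow(e,g) via R1 from link(e,g)
round 1: derive flow(g,c) via R1 from link(g,c)
round 1: derive flow(g,g) via R1 from link(g,g)
round 1: derive flow(j,a) via R1 from link(j,a)
round 1: derive flow(j,d) via R1 from link(j,d)
round 1: derive flow(j,j) via R1 from link(j,j)
round 2: derive flow(a,d) via R2 from flow(a,e), flow(e,d)
round 2: derive flow(a,g) via R2 from flow(a,e), flow(e,g)
round 2: derive flow(e,c) via R2 from flow(e,d), flow(d,c)
round 2: derive flow(j,c) via R2 from flow(j,d), flow(d,c)
round 2: derive flow(j,e) via R2 from flow(j,a), flow(a,e)
round 2: derive flow(j,g) via R2 from flow(j,d), flow(d,g)
round 3: derive flow(a,c) via R2 from flow(a,d), flow(d,c)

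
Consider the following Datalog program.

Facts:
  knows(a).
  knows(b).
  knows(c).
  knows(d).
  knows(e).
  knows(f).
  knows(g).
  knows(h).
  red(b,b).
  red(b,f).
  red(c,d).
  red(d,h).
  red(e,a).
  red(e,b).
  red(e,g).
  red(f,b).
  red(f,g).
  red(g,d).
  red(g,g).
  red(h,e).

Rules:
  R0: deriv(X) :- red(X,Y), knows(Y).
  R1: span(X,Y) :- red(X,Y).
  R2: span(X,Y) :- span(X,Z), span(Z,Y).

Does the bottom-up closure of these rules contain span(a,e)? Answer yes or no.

round 1: derive span(b,b) via R1 from red(b,b)
round 1: derive span(b,f) via R1 from red(b,f)
round 1: derive span(c,d) via R1 from red(c,d)
round 1: derive span(d,h) via R1 from red(d,h)
round 1: derive span(e,a) via R1 from red(e,a)
round 1: derive span(e,b) via R1 from red(e,b)
round 1: derive span(e,g) via R1 from red(e,g)
round 1: derive span(f,b) via R1 from red(f,b)
round 1: derive span(f,g) via R1 from red(f,g)
round 1: derive span(g,d) via R1 from red(g,d)
round 1: derive span(g,g) via R1 from red(g,g)
round 1: derive span(h,e) via R1 from red(h,e)
round 2: derive span(b,g) via R2 from span(b,f), span(f,g)
round 2: derive span(c,h) via R2 from span(c,d), span(d,h)
round 2: derive span(d,e) via R2 from span(d,h), span(h,e)
round 2: derive span(e,d) via R2 from span(e,g), span(g,d)
round 2: derive span(e,f) via R2 from span(e,b), span(b,f)
round 2: derive span(f,d) via R2 from span(f,g), span(g,d)
round 2: derive span(f,f) via R2 from span(f,b), span(b,f)
round 2: derive span(g,h) via R2 from span(g,d), span(d,h)
round 2: derive span(h,a) via R2 from span(h,e), span(e,a)
round 2: derive span(h,b) via R2 from span(h,e), span(e,b)
round 2: derive span(h,g) via R2 from span(h,e), span(e,g)
round 3: derive span(b,d) via R2 from span(b,f), span(f,d)
round 3: derive span(b,h) via R2 from span(b,g), span(g,h)
round 3: derive span(c,a) via R2 from span(c,h), span(h,a)
round 3: derive span(c,b) via R2 from span(c,h), span(h,b)
round 3: derive span(c,e) via R2 from span(c,d), span(d,e)
round 3: derive span(c,g) via R2 from span(c,h), span(h,g)
round 3: derive span(d,a) via R2 from span(d,e), span(e,a)
round 3: derive span(d,b) via R2 from span(d,e), span(e,b)
round 3: derive span(d,d) via R2 from span(d,e), span(e,d)
round 3: derive span(d,f) via R2 from span(d,e), span(e,f)
round 3: derive span(d,g) via R2 from span(d,e), span(e,g)
round 3: derive span(e,e) via R2 from span(e,d), span(d,e)
round 3: derive span(e,h) via R2 from span(e,d), span(d,h)
round 3: derive span(f,e) via R2 from span(f,d), span(d,e)
round 3: derive span(f,h) via R2 from span(f,d), span(d,h)
round 3: derive span(g,a) via R2 from span(g,h), span(h,a)
round 3: derive span(g,b) via R2 from span(g,h), span(h,b)
round 3: derive span(g,e) via R2 from span(g,d), span(d,e)
round 3: derive span(h,d) via R2 from span(h,e), span(e,d)
round 3: derive span(h,f) via R2 from span(h,b), span(b,f)
round 3: derive span(h,h) via R2 from span(h,g), span(g,h)
round 4: derive span(b,a) via R2 from span(b,d), span(d,a)
round 4: derive span(b,e) via R2 from span(b,d), span(d,e)
round 4: derive span(c,f) via R2 from span(c,b), span(b,f)
round 4: derive span(f,a) via R2 from span(f,d), span(d,a)
round 4: derive span(g,f) via R2 from span(g,b), span(b,f)

no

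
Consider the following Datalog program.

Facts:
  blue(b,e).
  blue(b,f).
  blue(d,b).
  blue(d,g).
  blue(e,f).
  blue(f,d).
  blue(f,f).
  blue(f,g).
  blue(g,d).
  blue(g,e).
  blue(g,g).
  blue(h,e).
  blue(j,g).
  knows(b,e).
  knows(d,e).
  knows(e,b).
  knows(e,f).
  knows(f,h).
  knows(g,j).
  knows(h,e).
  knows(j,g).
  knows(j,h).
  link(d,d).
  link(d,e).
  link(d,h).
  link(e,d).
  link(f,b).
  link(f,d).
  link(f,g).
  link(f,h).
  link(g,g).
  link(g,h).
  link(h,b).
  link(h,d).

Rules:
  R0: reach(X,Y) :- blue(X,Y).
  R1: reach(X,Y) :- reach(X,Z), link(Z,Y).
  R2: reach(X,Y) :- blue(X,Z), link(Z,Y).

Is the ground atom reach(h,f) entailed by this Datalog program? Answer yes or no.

round 1: derive reach(b,e) via R0 from blue(b,e)
round 1: derive reach(b,f) via R0 from blue(b,f)
round 1: derive reach(d,b) via R0 from blue(d,b)
round 1: derive reach(d,g) via R0 from blue(d,g)
round 1: derive reach(e,f) via R0 from blue(e,f)
round 1: derive reach(f,d) via R0 from blue(f,d)
round 1: derive reach(f,f) via R0 from blue(f,f)
round 1: derive reach(f,g) via R0 from blue(f,g)
round 1: derive reach(g,d) via R0 from blue(g,d)
round 1: derive reach(g,e) via R0 from blue(g,e)
round 1: derive reach(g,g) via R0 from blue(g,g)
round 1: derive reach(h,e) via R0 from blue(h,e)
round 1: derive reach(j,g) via R0 from blue(j,g)
round 1: derive reach(b,b) via R2 from blue(b,f), link(f,b)
round 1: derive reach(b,d) via R2 from blue(b,e), link(e,d)
round 1: derive reach(b,g) via R2 from blue(b,f), link(f,g)
round 1: derive reach(b,h) via R2 from blue(b,f), link(f,h)
round 1: derive reach(d,h) via R2 from blue(d,g), link(g,h)
round 1: derive reach(e,b) via R2 from blue(e,f), link(f,b)
round 1: derive reach(e,d) via R2 from blue(e,f), link(f,d)
round 1: derive reach(e,g) via R2 from blue(e,f), link(f,g)
round 1: derive reach(e,h) via R2 from blue(e,f), link(f,h)
round 1: derive reach(f,b) via R2 from blue(f,f), link(f,b)
round 1: derive reach(f,e) via R2 from blue(f,d), link(d,e)
round 1: derive reach(f,h) via R2 from blue(f,d), link(d,h)
round 1: derive reach(g,h) via R2 from blue(g,d), link(d,h)
round 1: derive reach(h,d) via R2 from blue(h,e), link(e,d)
round 1: derive reach(j,h) via R2 from blue(j,g), link(g,h)
round 2: derive reach(d,d) via R1 from reach(d,h), link(h,d)
round 2: derive reach(e,e) via R1 from reach(e,d), link(d,e)
round 2: derive reach(g,b) via R1 from reach(g,h), link(h,b)
round 2: derive reach(h,h) via R1 from reach(h,d), link(d,h)
round 2: derive reach(j,b) via R1 from reach(j,h), link(h,b)
round 2: derive reach(j,d) via R1 from reach(j,h), link(h,d)
round 3: derive reach(d,e) via R1 from reach(d,d), link(d,e)
round 3: derive reach(h,b) via R1 from reach(h,h), link(h,b)
round 3: derive reach(j,e) via R1 from reach(j,d), link(d,e)

no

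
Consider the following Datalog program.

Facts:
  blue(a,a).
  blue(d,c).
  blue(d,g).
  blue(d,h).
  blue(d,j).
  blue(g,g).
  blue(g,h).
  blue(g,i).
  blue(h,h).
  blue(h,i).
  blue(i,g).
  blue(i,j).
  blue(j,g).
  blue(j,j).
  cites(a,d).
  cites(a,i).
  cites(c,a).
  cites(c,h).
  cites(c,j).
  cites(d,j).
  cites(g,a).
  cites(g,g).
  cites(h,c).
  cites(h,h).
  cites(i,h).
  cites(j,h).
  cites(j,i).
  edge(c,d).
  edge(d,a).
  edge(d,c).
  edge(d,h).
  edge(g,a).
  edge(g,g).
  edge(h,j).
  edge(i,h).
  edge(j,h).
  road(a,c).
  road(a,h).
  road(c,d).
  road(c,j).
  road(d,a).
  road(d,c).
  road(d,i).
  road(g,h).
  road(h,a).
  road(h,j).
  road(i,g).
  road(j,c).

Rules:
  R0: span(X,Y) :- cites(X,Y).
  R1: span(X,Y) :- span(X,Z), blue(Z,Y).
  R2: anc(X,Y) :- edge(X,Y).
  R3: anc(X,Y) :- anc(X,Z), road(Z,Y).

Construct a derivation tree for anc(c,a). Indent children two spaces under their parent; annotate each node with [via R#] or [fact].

round 1: derive anc(c,d) via R2 from edge(c,d)
round 1: derive anc(d,a) via R2 from edge(d,a)
round 1: derive anc(d,c) via R2 from edge(d,c)
round 1: derive anc(d,h) via R2 from edge(d,h)
round 1: derive anc(g,a) via R2 from edge(g,a)
round 1: derive anc(g,g) via R2 from edge(g,g)
round 1: derive anc(h,j) via R2 from edge(h,j)
round 1: derive anc(i,h) via R2 from edge(i,h)
round 1: derive anc(j,h) via R2 from edge(j,h)
round 2: derive anc(c,a) via R3 from anc(c,d), road(d,a)
round 2: derive anc(c,c) via R3 from anc(c,d), road(d,c)
round 2: derive anc(c,i) via R3 from anc(c,d), road(d,i)
round 2: derive anc(d,d) via R3 from anc(d,c), road(c,d)
round 2: derive anc(d,j) via R3 from anc(d,c), road(c,j)
round 2: derive anc(g,c) via R3 from anc(g,a), road(a,c)
round 2: derive anc(g,h) via R3 from anc(g,a), road(a,h)
round 2: derive anc(h,c) via R3 from anc(h,j), road(j,c)
round 2: derive anc(i,a) via R3 from anc(i,h), road(h,a)
round 2: derive anc(i,j) via R3 from anc(i,h), road(h,j)
round 2: derive anc(j,a) via R3 from anc(j,h), road(h,a)
round 2: derive anc(j,j) via R3 from anc(j,h), road(h,j)
round 3: derive anc(c,g) via R3 from anc(c,i), road(i,g)
round 3: derive anc(c,h) via R3 from anc(c,a), road(a,h)
round 3: derive anc(c,j) via R3 from anc(c,c), road(c,j)
round 3: derive anc(d,i) via R3 from anc(d,d), road(d,i)
round 3: derive anc(g,d) via R3 from anc(g,c), road(c,d)
round 3: derive anc(g,j) via R3 from anc(g,c), road(c,j)
round 3: derive anc(h,d) via R3 from anc(h,c), road(c,d)
round 3: derive anc(i,c) via R3 from anc(i,a), road(a,c)
round 3: derive anc(j,c) via R3 from anc(j,a), road(a,c)
round 4: derive anc(d,g) via R3 from anc(d,i), road(i,g)
round 4: derive anc(g,i) via R3 from anc(g,d), road(d,i)
round 4: derive anc(h,a) via R3 from anc(h,d), road(d,a)
round 4: derive anc(h,i) via R3 from anc(h,d), road(d,i)
round 4: derive anc(i,d) via R3 from anc(i,c), road(c,d)
round 4: derive anc(j,d) via R3 from anc(j,c), road(c,d)
round 5: derive anc(h,g) via R3 from anc(h,i), road(i,g)
round 5: derive anc(h,h) via R3 from anc(h,a), road(a,h)
round 5: derive anc(i,i) via R3 from anc(i,d), road(d,i)
round 5: derive anc(j,i) via R3 from anc(j,d), road(d,i)
round 6: derive anc(i,g) via R3 from anc(i,i), road(i,g)
round 6: derive anc(j,g) via R3 from anc(j,i), road(i,g)

anc(c,a)  [via R3]
  anc(c,d)  [via R2]
    edge(c,d)  [fact]
  road(d,a)  [fact]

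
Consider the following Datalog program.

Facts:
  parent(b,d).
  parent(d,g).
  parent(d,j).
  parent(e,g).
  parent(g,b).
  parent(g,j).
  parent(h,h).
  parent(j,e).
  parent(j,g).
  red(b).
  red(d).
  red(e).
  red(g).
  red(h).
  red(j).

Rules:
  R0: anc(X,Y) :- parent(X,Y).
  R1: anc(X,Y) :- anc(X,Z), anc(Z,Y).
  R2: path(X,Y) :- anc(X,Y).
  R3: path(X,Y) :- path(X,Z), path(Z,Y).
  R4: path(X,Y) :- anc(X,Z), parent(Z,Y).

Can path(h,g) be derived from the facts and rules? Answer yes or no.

no

round 1: derive anc(b,d) via R0 from parent(b,d)
round 1: derive anc(d,g) via R0 from parent(d,g)
round 1: derive anc(d,j) via R0 from parent(d,j)
round 1: derive anc(e,g) via R0 from parent(e,g)
round 1: derive anc(g,b) via R0 from parent(g,b)
round 1: derive anc(g,j) via R0 from parent(g,j)
round 1: derive anc(h,h) via R0 from parent(h,h)
round 1: derive anc(j,e) via R0 from parent(j,e)
round 1: derive anc(j,g) via R0 from parent(j,g)
round 2: derive anc(b,g) via R1 from anc(b,d), anc(d,g)
round 2: derive anc(b,j) via R1 from anc(b,d), anc(d,j)
round 2: derive anc(d,b) via R1 from anc(d,g), anc(g,b)
round 2: derive anc(d,e) via R1 from anc(d,j), anc(j,e)
round 2: derive anc(e,b) via R1 from anc(e,g), anc(g,b)
round 2: derive anc(e,j) via R1 from anc(e,g), anc(g,j)
round 2: derive anc(g,d) via R1 from anc(g,b), anc(b,d)
round 2: derive anc(g,e) via R1 from anc(g,j), anc(j,e)
round 2: derive anc(g,g) via R1 from anc(g,j), anc(j,g)
round 2: derive anc(j,b) via R1 from anc(j,g), anc(g,b)
round 2: derive anc(j,j) via R1 from anc(j,g), anc(g,j)
round 2: derive path(b,d) via R2 from anc(b,d)
round 2: derive path(d,g) via R2 from anc(d,g)
round 2: derive path(d,j) via R2 from anc(d,j)
round 2: derive path(e,g) via R2 from anc(e,g)
round 2: derive path(g,b) via R2 from anc(g,b)
round 2: derive path(g,j) via R2 from anc(g,j)
round 2: derive path(h,h) via R2 from anc(h,h)
round 2: derive path(j,e) via R2 from anc(j,e)
round 2: derive path(j,g) via R2 from anc(j,g)
round 2: derive path(b,g) via R4 from anc(b,d), parent(d,g)
round 2: derive path(b,j) via R4 from anc(b,d), parent(d,j)
round 2: derive path(d,b) via R4 from anc(d,g), parent(g,b)
round 2: derive path(d,e) via R4 from anc(d,j), parent(j,e)
round 2: derive path(e,b) via R4 from anc(e,g), parent(g,b)
round 2: derive path(e,j) via R4 from anc(e,g), parent(g,j)
round 2: derive path(g,d) via R4 from anc(g,b), parent(b,d)
round 2: derive path(g,e) via R4 from anc(g,j), parent(j,e)
round 2: derive path(g,g) via R4 from anc(g,j), parent(j,g)
round 2: derive path(j,b) via R4 from anc(j,g), parent(g,b)
round 2: derive path(j,j) via R4 from anc(j,g), parent(g,j)
round 3: derive anc(b,b) via R1 from anc(b,d), anc(d,b)
round 3: derive anc(b,e) via R1 from anc(b,d), anc(d,e)
round 3: derive anc(d,d) via R1 from anc(d,b), anc(b,d)
round 3: derive anc(e,d) via R1 from anc(e,b), anc(b,d)
round 3: derive anc(e,e) via R1 from anc(e,g), anc(g,e)
round 3: derive anc(j,d) via R1 from anc(j,b), anc(b,d)
round 3: derive path(b,b) via R3 from path(b,d), path(d,b)
round 3: derive path(b,e) via R3 from path(b,d), path(d,e)
round 3: derive path(d,d) via R3 from path(d,b), path(b,d)
round 3: derive path(e,d) via R3 from path(e,b), path(b,d)
round 3: derive path(e,e) via R3 from path(e,g), path(g,e)
round 3: derive path(j,d) via R3 from path(j,b), path(b,d)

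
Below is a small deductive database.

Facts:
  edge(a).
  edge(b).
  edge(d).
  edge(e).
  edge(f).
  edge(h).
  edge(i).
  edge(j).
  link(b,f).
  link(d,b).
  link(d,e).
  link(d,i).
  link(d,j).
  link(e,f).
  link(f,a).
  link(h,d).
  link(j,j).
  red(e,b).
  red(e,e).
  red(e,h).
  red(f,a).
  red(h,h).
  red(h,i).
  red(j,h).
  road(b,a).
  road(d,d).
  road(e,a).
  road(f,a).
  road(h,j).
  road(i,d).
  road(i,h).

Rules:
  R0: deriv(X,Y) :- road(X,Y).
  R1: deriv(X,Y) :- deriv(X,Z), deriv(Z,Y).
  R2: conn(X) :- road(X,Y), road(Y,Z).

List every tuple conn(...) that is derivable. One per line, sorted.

conn(d)
conn(i)

round 1: derive conn(d) via R2 from road(d,d), road(d,d)
round 1: derive conn(i) via R2 from road(i,d), road(d,d)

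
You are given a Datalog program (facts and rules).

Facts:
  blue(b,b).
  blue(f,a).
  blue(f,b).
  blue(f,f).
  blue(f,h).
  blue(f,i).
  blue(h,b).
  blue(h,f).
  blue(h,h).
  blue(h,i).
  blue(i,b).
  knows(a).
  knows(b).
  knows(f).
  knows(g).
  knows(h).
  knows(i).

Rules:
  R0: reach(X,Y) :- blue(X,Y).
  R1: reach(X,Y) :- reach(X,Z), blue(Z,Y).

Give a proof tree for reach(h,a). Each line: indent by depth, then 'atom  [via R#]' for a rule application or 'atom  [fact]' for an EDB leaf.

round 1: derive reach(b,b) via R0 from blue(b,b)
round 1: derive reach(f,a) via R0 from blue(f,a)
round 1: derive reach(f,b) via R0 from blue(f,b)
round 1: derive reach(f,f) via R0 from blue(f,f)
round 1: derive reach(f,h) via R0 from blue(f,h)
round 1: derive reach(f,i) via R0 from blue(f,i)
round 1: derive reach(h,b) via R0 from blue(h,b)
round 1: derive reach(h,f) via R0 from blue(h,f)
round 1: derive reach(h,h) via R0 from blue(h,h)
round 1: derive reach(h,i) via R0 from blue(h,i)
round 1: derive reach(i,b) via R0 from blue(i,b)
round 2: derive reach(h,a) via R1 from reach(h,f), blue(f,a)

reach(h,a)  [via R1]
  reach(h,f)  [via R0]
    blue(h,f)  [fact]
  blue(f,a)  [fact]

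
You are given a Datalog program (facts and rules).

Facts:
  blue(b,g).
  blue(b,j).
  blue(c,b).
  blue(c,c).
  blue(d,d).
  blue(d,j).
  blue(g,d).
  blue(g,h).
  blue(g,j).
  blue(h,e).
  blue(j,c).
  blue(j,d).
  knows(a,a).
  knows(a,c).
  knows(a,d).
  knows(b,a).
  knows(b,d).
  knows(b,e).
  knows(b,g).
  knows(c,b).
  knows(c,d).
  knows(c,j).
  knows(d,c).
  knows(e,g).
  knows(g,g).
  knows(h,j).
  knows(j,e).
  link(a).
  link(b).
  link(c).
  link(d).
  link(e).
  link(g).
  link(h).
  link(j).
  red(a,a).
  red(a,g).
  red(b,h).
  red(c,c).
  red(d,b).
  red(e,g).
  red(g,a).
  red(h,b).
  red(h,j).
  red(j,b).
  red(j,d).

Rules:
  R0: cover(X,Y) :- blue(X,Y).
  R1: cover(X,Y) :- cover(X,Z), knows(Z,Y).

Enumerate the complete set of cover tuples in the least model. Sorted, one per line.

round 1: derive cover(b,g) via R0 from blue(b,g)
round 1: derive cover(b,j) via R0 from blue(b,j)
round 1: derive cover(c,b) via R0 from blue(c,b)
round 1: derive cover(c,c) via R0 from blue(c,c)
round 1: derive cover(d,d) via R0 from blue(d,d)
round 1: derive cover(d,j) via R0 from blue(d,j)
round 1: derive cover(g,d) via R0 from blue(g,d)
round 1: derive cover(g,h) via R0 from blue(g,h)
round 1: derive cover(g,j) via R0 from blue(g,j)
round 1: derive cover(h,e) via R0 from blue(h,e)
round 1: derive cover(j,c) via R0 from blue(j,c)
round 1: derive cover(j,d) via R0 from blue(j,d)
round 2: derive cover(b,e) via R1 from cover(b,j), knows(j,e)
round 2: derive cover(c,a) via R1 from cover(c,b), knows(b,a)
round 2: derive cover(c,d) via R1 from cover(c,b), knows(b,d)
round 2: derive cover(c,e) via R1 from cover(c,b), knows(b,e)
round 2: derive cover(c,g) via R1 from cover(c,b), knows(b,g)
round 2: derive cover(c,j) via R1 from cover(c,c), knows(c,j)
round 2: derive cover(d,c) via R1 from cover(d,d), knows(d,c)
round 2: derive cover(d,e) via R1 from cover(d,j), knows(j,e)
round 2: derive cover(g,c) via R1 from cover(g,d), knows(d,c)
round 2: derive cover(g,e) via R1 from cover(g,j), knows(j,e)
round 2: derive cover(h,g) via R1 from cover(h,e), knows(e,g)
round 2: derive cover(j,b) via R1 from cover(j,c), knows(c,b)
round 2: derive cover(j,j) via R1 from cover(j,c), knows(c,j)
round 3: derive cover(d,b) via R1 from cover(d,c), knows(c,b)
round 3: derive cover(d,g) via R1 from cover(d,e), knows(e,g)
round 3: derive cover(g,b) via R1 from cover(g,c), knows(c,b)
round 3: derive cover(g,g) via R1 from cover(g,e), knows(e,g)
round 3: derive cover(j,a) via R1 from cover(j,b), knows(b,a)
round 3: derive cover(j,e) via R1 from cover(j,b), knows(b,e)
round 3: derive cover(j,g) via R1 from cover(j,b), knows(b,g)
round 4: derive cover(d,a) via R1 from cover(d,b), knows(b,a)
round 4: derive cover(g,a) via R1 from cover(g,b), knows(b,a)

cover(b,e)
cover(b,g)
cover(b,j)
cover(c,a)
cover(c,b)
cover(c,c)
cover(c,d)
cover(c,e)
cover(c,g)
cover(c,j)
cover(d,a)
cover(d,b)
cover(d,c)
cover(d,d)
cover(d,e)
cover(d,g)
cover(d,j)
cover(g,a)
cover(g,b)
cover(g,c)
cover(g,d)
cover(g,e)
cover(g,g)
cover(g,h)
cover(g,j)
cover(h,e)
cover(h,g)
cover(j,a)
cover(j,b)
cover(j,c)
cover(j,d)
cover(j,e)
cover(j,g)
cover(j,j)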